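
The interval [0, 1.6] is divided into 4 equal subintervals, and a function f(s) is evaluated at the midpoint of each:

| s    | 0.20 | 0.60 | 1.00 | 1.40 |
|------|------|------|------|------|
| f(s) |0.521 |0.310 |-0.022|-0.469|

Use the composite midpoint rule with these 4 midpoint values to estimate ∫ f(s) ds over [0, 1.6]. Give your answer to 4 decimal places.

0.1360

h = 0.4, n = 4.
h·[y(m₁) + y(m₂) + y(m₃) + y(m₄)] = 0.4·(0.340) = 0.1360.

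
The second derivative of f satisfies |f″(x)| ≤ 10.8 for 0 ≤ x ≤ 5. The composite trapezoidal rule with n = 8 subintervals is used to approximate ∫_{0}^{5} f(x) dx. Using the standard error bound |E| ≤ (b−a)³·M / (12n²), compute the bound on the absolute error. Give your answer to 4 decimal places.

|E| ≤ (5)³·10.8 / (12·8²) = 1350/768 = 1.7578.

1.7578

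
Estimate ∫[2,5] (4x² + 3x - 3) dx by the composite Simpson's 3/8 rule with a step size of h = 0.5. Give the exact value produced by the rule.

178.5

h = (5 − 2)/6 = 0.5.
Nodes x₀,…,x₆ = 2, 2.5, 3, 3.5, 4, 4.5, 5.
f(x) = 4x² + 3x - 3: f₀=19, f₁=29.5, f₂=42, f₃=56.5, f₄=73, f₅=91.5, f₆=112.
(3h/8)·[f₀ + 3f₁ + 3f₂ + 2f₃ + 3f₄ + 3f₅ + f₆] = 0.1875·(952) = 178.5.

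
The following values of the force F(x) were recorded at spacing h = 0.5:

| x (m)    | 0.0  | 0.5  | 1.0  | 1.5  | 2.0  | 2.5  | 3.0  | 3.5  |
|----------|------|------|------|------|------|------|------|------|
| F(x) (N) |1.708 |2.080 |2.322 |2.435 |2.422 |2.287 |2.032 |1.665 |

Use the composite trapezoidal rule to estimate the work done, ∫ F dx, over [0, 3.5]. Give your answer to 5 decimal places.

h = 0.5, n = 7.
(h/2)·[y₀ + 2y₁ + 2y₂ + 2y₃ + 2y₄ + 2y₅ + 2y₆ + y₇] = 0.25·(30.529) = 7.63225.

7.63225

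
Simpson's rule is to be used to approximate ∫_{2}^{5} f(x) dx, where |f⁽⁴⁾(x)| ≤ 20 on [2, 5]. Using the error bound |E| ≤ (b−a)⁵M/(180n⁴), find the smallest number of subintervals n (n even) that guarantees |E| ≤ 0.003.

Need 4860/(180n⁴) ≤ 0.003.
n⁴ ≥ 4860/(180·0.003) = 9000 ⇒ n ≥ 9.7400, so the smallest even n is 10. (n must be even for Simpson's rule.)

10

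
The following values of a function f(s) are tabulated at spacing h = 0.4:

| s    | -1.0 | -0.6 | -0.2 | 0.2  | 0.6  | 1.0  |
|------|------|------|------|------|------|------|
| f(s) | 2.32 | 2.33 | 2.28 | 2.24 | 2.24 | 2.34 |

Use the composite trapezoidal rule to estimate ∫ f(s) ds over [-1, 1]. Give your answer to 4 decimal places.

4.5680

h = 0.4, n = 5.
(h/2)·[y₀ + 2y₁ + 2y₂ + 2y₃ + 2y₄ + y₅] = 0.2·(22.84) = 4.5680.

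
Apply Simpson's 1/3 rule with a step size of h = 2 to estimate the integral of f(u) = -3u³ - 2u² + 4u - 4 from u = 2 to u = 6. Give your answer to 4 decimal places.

-1050.6667

h = (6 − 2)/2 = 2.
Nodes u₀,…,u₂ = 2, 4, 6.
f(u) = -3u³ - 2u² + 4u - 4: f₀=-28, f₁=-212, f₂=-700.
(h/3)·[f₀ + 4f₁ + f₂] = 0.666667·(-1576) = -1050.6667.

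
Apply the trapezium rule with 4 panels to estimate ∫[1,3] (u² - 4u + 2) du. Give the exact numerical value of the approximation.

h = (3 − 1)/4 = 0.5.
Nodes u₀,…,u₄ = 1, 1.5, 2, 2.5, 3.
f(u) = u² - 4u + 2: f₀=-1, f₁=-1.75, f₂=-2, f₃=-1.75, f₄=-1.
(h/2)·[f₀ + 2f₁ + 2f₂ + 2f₃ + f₄] = 0.25·(-13) = -3.25.

-3.25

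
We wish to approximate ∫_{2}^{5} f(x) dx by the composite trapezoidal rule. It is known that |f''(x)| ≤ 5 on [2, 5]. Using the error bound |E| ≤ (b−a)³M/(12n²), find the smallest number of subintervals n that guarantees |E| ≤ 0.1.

Need 135/(12n²) ≤ 0.1.
n² ≥ 135/(12·0.1) = 112.5 ⇒ n ≥ 10.6066, so the smallest n is 11.

11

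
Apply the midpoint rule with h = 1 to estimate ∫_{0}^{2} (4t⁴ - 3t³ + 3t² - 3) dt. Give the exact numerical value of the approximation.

h = (2 − 0)/2 = 1.
Midpoints m₁,…,m₂ = 0.5, 1.5.
f(m₁)=-2.375, f(m₂)=13.875.
h·[f(m₁) + f(m₂)] = 1·(11.5) = 11.5.

11.5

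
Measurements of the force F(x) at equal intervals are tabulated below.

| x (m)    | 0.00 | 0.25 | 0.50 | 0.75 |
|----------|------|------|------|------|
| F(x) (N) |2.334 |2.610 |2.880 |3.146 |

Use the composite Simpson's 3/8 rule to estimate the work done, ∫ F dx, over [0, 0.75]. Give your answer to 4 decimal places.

2.0578

h = 0.25, n = 3.
(3h/8)·[y₀ + 3y₁ + 3y₂ + y₃] = 0.09375·(21.950) = 2.0578.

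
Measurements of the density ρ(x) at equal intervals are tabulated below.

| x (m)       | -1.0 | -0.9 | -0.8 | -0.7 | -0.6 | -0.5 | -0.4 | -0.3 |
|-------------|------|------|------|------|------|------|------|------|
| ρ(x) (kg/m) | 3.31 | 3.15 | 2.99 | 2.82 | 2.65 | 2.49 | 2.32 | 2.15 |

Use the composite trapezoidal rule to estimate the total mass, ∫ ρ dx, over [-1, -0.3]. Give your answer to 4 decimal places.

h = 0.1, n = 7.
(h/2)·[y₀ + 2y₁ + 2y₂ + 2y₃ + 2y₄ + 2y₅ + 2y₆ + y₇] = 0.05·(38.30) = 1.9150.

1.9150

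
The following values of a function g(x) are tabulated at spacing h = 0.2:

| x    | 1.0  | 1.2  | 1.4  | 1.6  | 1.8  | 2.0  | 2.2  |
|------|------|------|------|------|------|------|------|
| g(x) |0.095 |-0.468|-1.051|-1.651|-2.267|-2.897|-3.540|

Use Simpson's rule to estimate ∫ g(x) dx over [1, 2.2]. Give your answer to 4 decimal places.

h = 0.2, n = 6.
(h/3)·[y₀ + 4y₁ + 2y₂ + 4y₃ + 2y₄ + 4y₅ + y₆] = 0.066667·(-30.145) = -2.0097.

-2.0097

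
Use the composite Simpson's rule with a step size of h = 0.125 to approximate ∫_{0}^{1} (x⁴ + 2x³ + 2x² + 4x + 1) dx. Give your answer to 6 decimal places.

h = (1 − 0)/8 = 0.125.
Nodes x₀,…,x₈ = 0, 0.125, 0.25, 0.375, 0.5, 0.625, 0.75, 0.875, 1.
f(x) = x⁴ + 2x³ + 2x² + 4x + 1: f₀=1, f₁=1.535400390625, f₂=2.16015625, f₃=2.906494140625, f₄=3.8125, f₅=4.922119140625, f₆=6.28515625, f₇=7.957275390625, f₈=10.
(h/3)·[f₀ + 4f₁ + 2f₂ + 4f₃ + 2f₄ + 4f₅ + 2f₆ + 4f₇ + f₈] = 0.041667·(104.80078125) = 4.366699.

4.366699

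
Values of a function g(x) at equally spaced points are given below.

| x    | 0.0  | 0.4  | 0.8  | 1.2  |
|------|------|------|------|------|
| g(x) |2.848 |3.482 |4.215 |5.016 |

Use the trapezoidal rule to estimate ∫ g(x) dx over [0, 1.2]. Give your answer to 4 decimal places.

h = 0.4, n = 3.
(h/2)·[y₀ + 2y₁ + 2y₂ + y₃] = 0.2·(23.258) = 4.6516.

4.6516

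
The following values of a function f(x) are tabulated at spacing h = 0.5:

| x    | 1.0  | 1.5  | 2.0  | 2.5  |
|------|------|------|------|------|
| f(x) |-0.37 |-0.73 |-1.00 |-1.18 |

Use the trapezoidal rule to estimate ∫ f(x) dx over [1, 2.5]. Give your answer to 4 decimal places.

h = 0.5, n = 3.
(h/2)·[y₀ + 2y₁ + 2y₂ + y₃] = 0.25·(-5.01) = -1.2525.

-1.2525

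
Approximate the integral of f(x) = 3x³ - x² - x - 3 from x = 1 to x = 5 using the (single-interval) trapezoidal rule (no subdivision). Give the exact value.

T = (b−a)/2 · [f(1) + f(5)] = 2·[(-2) + 342] = 680.

680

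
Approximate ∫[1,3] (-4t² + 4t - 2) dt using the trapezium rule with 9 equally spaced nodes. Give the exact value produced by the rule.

h = (3 − 1)/8 = 0.25.
Nodes t₀,…,t₈ = 1, 1.25, 1.5, 1.75, 2, 2.25, 2.5, 2.75, 3.
f(t) = -4t² + 4t - 2: f₀=-2, f₁=-3.25, f₂=-5, f₃=-7.25, f₄=-10, f₅=-13.25, f₆=-17, f₇=-21.25, f₈=-26.
(h/2)·[f₀ + 2f₁ + 2f₂ + 2f₃ + 2f₄ + 2f₅ + 2f₆ + 2f₇ + f₈] = 0.125·(-182) = -22.75.

-22.75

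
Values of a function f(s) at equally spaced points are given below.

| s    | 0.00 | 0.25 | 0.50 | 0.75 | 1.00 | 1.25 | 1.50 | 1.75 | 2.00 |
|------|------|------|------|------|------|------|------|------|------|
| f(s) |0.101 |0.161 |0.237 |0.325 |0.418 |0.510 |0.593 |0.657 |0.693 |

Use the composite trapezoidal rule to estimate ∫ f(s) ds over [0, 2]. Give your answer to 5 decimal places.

h = 0.25, n = 8.
(h/2)·[y₀ + 2y₁ + 2y₂ + 2y₃ + 2y₄ + 2y₅ + 2y₆ + 2y₇ + y₈] = 0.125·(6.596) = 0.82450.

0.82450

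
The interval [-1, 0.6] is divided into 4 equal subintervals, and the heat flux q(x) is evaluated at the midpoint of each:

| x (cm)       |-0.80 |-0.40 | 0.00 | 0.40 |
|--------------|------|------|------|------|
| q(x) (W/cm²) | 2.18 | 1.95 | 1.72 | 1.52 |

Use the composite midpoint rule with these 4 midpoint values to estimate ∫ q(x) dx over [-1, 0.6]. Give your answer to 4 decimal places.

2.9480

h = 0.4, n = 4.
h·[y(m₁) + y(m₂) + y(m₃) + y(m₄)] = 0.4·(7.37) = 2.9480.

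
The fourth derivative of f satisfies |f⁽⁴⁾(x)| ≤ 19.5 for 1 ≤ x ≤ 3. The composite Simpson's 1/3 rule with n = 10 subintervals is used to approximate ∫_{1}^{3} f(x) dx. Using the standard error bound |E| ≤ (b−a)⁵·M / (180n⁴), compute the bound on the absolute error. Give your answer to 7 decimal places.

|E| ≤ (2)⁵·19.5 / (180·10⁴) = 624/1800000 = 0.0003467.

0.0003467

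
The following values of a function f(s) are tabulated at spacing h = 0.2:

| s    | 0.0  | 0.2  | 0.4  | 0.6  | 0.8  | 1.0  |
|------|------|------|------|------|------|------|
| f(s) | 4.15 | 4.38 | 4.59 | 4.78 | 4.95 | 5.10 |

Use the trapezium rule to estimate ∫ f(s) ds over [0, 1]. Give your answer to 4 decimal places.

h = 0.2, n = 5.
(h/2)·[y₀ + 2y₁ + 2y₂ + 2y₃ + 2y₄ + y₅] = 0.1·(46.65) = 4.6650.

4.6650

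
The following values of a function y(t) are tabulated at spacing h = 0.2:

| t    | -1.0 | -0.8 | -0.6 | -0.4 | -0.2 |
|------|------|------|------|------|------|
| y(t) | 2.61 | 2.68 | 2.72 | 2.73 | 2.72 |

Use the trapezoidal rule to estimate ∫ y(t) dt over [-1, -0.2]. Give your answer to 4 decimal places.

2.1590

h = 0.2, n = 4.
(h/2)·[y₀ + 2y₁ + 2y₂ + 2y₃ + y₄] = 0.1·(21.59) = 2.1590.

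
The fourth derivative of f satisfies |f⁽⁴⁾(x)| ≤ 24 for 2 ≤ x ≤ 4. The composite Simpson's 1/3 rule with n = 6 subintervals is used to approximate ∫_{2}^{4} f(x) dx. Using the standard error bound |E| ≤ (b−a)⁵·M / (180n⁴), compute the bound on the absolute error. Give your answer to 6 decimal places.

0.003292

|E| ≤ (2)⁵·24 / (180·6⁴) = 768/233280 = 0.003292.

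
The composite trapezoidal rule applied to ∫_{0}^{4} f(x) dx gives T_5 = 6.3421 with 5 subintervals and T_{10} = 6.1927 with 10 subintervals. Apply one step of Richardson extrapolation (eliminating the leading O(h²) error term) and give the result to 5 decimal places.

6.14290

R = (4·T_{10} − T_5) / 3 = (4·6.1927 − 6.3421)/3 = (18.4287)/3 = 6.14290.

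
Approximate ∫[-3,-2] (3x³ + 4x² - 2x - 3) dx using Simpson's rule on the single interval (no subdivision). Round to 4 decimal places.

-21.4167

S = (b−a)/6 · [f(-3) + 4f(-2.5) + f(-2)] = 0.166667·[(-42) + 4·(-19.875) + (-7)] = -21.4167.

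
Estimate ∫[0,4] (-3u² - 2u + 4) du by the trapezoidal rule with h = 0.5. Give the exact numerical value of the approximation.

h = (4 − 0)/8 = 0.5.
Nodes u₀,…,u₈ = 0, 0.5, 1, 1.5, 2, 2.5, 3, 3.5, 4.
f(u) = -3u² - 2u + 4: f₀=4, f₁=2.25, f₂=-1, f₃=-5.75, f₄=-12, f₅=-19.75, f₆=-29, f₇=-39.75, f₈=-52.
(h/2)·[f₀ + 2f₁ + 2f₂ + 2f₃ + 2f₄ + 2f₅ + 2f₆ + 2f₇ + f₈] = 0.25·(-258) = -64.5.

-64.5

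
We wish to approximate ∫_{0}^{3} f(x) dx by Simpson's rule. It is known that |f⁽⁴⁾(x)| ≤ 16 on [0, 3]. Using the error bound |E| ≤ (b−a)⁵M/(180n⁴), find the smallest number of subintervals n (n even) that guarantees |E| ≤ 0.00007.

24

Need 3888/(180n⁴) ≤ 0.00007.
n⁴ ≥ 3888/(180·0.00007) = 308571 ⇒ n ≥ 23.5689, so the smallest even n is 24. (n must be even for Simpson's rule.)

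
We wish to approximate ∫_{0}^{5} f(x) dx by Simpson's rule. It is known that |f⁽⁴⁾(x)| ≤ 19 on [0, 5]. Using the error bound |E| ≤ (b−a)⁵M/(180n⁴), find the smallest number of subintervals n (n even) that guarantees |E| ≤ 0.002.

Need 59375/(180n⁴) ≤ 0.002.
n⁴ ≥ 59375/(180·0.002) = 164931 ⇒ n ≥ 20.1523, so the smallest even n is 22. (n must be even for Simpson's rule.)

22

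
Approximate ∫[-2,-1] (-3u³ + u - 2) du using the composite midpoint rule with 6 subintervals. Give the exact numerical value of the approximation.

7.71875

h = (-1 − (-2))/6 = 0.166667.
Midpoints m₁,…,m₆ = -1.916667, -1.75, -1.583333, -1.416667, -1.25, -1.083333.
f(m₁)=17.206597, f(m₂)=12.328125, f(m₃)=8.324653, f(m₄)=5.112847, f(m₅)=2.609375, f(m₆)=0.730903.
h·[f(m₁) + f(m₂) + f(m₃) + f(m₄) + f(m₅) + f(m₆)] = 0.166667·(46.3125) = 7.71875.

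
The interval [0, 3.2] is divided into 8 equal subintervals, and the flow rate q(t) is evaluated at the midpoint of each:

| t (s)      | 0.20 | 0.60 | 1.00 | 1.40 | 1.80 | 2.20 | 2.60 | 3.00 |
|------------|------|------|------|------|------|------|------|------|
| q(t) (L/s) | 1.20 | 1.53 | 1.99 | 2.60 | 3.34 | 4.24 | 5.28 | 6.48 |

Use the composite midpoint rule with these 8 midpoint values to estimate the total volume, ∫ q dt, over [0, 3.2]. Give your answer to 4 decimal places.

10.6640

h = 0.4, n = 8.
h·[y(m₁) + y(m₂) + y(m₃) + y(m₄) + y(m₅) + y(m₆) + y(m₇) + y(m₈)] = 0.4·(26.66) = 10.6640.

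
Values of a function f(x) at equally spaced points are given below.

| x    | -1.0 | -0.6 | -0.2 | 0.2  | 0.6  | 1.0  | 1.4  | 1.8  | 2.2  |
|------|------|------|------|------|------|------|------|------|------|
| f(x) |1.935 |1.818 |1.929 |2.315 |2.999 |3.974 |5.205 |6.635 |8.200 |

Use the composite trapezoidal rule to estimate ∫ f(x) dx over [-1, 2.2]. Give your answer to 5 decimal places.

11.97700

h = 0.4, n = 8.
(h/2)·[y₀ + 2y₁ + 2y₂ + 2y₃ + 2y₄ + 2y₅ + 2y₆ + 2y₇ + y₈] = 0.2·(59.885) = 11.97700.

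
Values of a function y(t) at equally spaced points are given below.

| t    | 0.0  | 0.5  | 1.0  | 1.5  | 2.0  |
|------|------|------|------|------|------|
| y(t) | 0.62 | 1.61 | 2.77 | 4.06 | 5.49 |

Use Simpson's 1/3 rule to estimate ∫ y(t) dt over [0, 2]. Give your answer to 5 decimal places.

h = 0.5, n = 4.
(h/3)·[y₀ + 4y₁ + 2y₂ + 4y₃ + y₄] = 0.166667·(34.33) = 5.72167.

5.72167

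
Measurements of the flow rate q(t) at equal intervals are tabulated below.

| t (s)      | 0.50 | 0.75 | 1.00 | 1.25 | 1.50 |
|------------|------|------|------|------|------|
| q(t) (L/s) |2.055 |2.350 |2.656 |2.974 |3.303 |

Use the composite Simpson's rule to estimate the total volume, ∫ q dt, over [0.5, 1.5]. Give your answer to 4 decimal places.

h = 0.25, n = 4.
(h/3)·[y₀ + 4y₁ + 2y₂ + 4y₃ + y₄] = 0.083333·(31.966) = 2.6638.

2.6638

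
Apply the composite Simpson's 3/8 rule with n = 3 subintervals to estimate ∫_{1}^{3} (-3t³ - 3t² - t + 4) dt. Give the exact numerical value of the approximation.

-82

h = (3 − 1)/3 = 0.666667.
Nodes t₀,…,t₃ = 1, 1.666667, 2.333333, 3.
f(t) = -3t³ - 3t² - t + 4: f₀=-3, f₁=-19.888889, f₂=-52.777778, f₃=-107.
(3h/8)·[f₀ + 3f₁ + 3f₂ + f₃] = 0.25·(-328) = -82.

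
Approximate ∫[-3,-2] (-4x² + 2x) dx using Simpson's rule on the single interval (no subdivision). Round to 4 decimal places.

-30.3333

S = (b−a)/6 · [f(-3) + 4f(-2.5) + f(-2)] = 0.166667·[(-42) + 4·(-30) + (-20)] = -30.3333.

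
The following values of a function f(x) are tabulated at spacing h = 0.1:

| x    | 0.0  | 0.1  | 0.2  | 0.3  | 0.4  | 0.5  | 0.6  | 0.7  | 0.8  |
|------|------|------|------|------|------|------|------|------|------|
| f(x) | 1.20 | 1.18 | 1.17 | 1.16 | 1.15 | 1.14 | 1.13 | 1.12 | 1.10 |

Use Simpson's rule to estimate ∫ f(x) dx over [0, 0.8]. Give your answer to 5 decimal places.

h = 0.1, n = 8.
(h/3)·[y₀ + 4y₁ + 2y₂ + 4y₃ + 2y₄ + 4y₅ + 2y₆ + 4y₇ + y₈] = 0.033333·(27.60) = 0.92000.

0.92000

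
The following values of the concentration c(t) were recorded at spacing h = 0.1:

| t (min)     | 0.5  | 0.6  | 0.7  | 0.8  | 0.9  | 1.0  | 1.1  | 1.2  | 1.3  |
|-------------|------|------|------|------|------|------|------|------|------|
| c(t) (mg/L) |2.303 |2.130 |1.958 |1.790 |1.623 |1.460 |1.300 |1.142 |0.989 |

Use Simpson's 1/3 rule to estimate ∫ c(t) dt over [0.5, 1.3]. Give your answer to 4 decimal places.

1.3047

h = 0.1, n = 8.
(h/3)·[y₀ + 4y₁ + 2y₂ + 4y₃ + 2y₄ + 4y₅ + 2y₆ + 4y₇ + y₈] = 0.033333·(39.142) = 1.3047.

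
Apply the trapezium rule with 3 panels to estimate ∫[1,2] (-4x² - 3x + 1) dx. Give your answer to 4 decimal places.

-12.9074

h = (2 − 1)/3 = 0.333333.
Nodes x₀,…,x₃ = 1, 1.333333, 1.666667, 2.
f(x) = -4x² - 3x + 1: f₀=-6, f₁=-10.111111, f₂=-15.111111, f₃=-21.
(h/2)·[f₀ + 2f₁ + 2f₂ + f₃] = 0.166667·(-77.444444) = -12.9074.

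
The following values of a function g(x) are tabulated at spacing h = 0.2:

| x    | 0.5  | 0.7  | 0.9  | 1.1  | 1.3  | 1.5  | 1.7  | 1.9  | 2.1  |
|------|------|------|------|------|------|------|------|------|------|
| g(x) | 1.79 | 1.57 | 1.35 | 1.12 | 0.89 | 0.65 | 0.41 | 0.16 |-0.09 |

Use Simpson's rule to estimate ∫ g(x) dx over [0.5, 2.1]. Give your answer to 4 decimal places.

1.4000

h = 0.2, n = 8.
(h/3)·[y₀ + 4y₁ + 2y₂ + 4y₃ + 2y₄ + 4y₅ + 2y₆ + 4y₇ + y₈] = 0.066667·(21.00) = 1.4000.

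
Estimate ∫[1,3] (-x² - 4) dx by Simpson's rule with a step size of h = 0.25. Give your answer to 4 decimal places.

-16.6667

h = (3 − 1)/8 = 0.25.
Nodes x₀,…,x₈ = 1, 1.25, 1.5, 1.75, 2, 2.25, 2.5, 2.75, 3.
f(x) = -x² - 4: f₀=-5, f₁=-5.5625, f₂=-6.25, f₃=-7.0625, f₄=-8, f₅=-9.0625, f₆=-10.25, f₇=-11.5625, f₈=-13.
(h/3)·[f₀ + 4f₁ + 2f₂ + 4f₃ + 2f₄ + 4f₅ + 2f₆ + 4f₇ + f₈] = 0.083333·(-200) = -16.6667.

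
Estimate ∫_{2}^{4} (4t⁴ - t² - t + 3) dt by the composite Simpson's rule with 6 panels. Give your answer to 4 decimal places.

774.9465

h = (4 − 2)/6 = 0.333333.
Nodes t₀,…,t₆ = 2, 2.333333, 2.666667, 3, 3.333333, 3.666667, 4.
f(t) = 4t⁴ - t² - t + 3: f₀=61, f₁=113.790123, f₂=195.493827, f₃=315, f₄=482.382716, f₅=708.901235, f₆=1007.
(h/3)·[f₀ + 4f₁ + 2f₂ + 4f₃ + 2f₄ + 4f₅ + f₆] = 0.111111·(6974.518519) = 774.9465.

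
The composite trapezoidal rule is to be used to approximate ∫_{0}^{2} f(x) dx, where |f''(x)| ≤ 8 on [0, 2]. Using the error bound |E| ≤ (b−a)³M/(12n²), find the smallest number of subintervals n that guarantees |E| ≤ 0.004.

37

Need 64/(12n²) ≤ 0.004.
n² ≥ 64/(12·0.004) = 1333.33 ⇒ n ≥ 36.5148, so the smallest n is 37.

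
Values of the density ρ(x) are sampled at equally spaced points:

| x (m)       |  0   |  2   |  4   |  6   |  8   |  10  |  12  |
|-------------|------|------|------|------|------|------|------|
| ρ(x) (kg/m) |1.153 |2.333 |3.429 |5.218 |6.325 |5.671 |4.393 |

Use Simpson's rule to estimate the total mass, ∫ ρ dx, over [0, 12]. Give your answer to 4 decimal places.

51.9613

h = 2, n = 6.
(h/3)·[y₀ + 4y₁ + 2y₂ + 4y₃ + 2y₄ + 4y₅ + y₆] = 0.666667·(77.942) = 51.9613.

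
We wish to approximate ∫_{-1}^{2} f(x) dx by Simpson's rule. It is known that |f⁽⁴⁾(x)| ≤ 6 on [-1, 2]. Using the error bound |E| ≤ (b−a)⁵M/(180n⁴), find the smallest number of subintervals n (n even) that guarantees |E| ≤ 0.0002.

Need 1458/(180n⁴) ≤ 0.0002.
n⁴ ≥ 1458/(180·0.0002) = 40500 ⇒ n ≥ 14.1861, so the smallest even n is 16. (n must be even for Simpson's rule.)

16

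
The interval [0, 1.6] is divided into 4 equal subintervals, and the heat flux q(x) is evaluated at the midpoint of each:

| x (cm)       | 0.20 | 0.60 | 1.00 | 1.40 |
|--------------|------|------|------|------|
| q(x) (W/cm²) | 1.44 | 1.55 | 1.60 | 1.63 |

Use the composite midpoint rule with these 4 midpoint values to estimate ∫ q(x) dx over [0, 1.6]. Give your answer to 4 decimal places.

2.4880

h = 0.4, n = 4.
h·[y(m₁) + y(m₂) + y(m₃) + y(m₄)] = 0.4·(6.22) = 2.4880.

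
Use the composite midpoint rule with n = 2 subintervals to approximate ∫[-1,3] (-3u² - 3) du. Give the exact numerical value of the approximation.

-36

h = (3 − (-1))/2 = 2.
Midpoints m₁,…,m₂ = 0, 2.
f(m₁)=-3, f(m₂)=-15.
h·[f(m₁) + f(m₂)] = 2·(-18) = -36.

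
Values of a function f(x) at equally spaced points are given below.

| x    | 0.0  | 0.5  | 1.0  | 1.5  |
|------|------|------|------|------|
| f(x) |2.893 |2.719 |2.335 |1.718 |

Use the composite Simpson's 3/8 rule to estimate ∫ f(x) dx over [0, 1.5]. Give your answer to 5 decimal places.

3.70744

h = 0.5, n = 3.
(3h/8)·[y₀ + 3y₁ + 3y₂ + y₃] = 0.1875·(19.773) = 3.70744.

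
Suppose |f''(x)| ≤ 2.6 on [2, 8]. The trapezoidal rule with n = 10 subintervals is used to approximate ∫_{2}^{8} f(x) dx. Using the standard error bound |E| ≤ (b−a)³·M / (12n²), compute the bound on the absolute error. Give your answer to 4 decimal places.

0.4680

|E| ≤ (6)³·2.6 / (12·10²) = 561.6/1200 = 0.4680.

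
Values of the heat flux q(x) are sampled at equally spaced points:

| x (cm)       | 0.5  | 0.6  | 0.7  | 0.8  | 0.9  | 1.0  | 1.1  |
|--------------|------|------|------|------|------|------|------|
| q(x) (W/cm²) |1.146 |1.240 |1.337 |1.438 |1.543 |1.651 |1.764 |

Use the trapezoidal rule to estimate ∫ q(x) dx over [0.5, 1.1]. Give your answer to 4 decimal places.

h = 0.1, n = 6.
(h/2)·[y₀ + 2y₁ + 2y₂ + 2y₃ + 2y₄ + 2y₅ + y₆] = 0.05·(17.328) = 0.8664.

0.8664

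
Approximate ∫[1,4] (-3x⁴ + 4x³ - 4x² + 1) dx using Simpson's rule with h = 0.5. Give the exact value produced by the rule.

h = (4 − 1)/6 = 0.5.
Nodes x₀,…,x₆ = 1, 1.5, 2, 2.5, 3, 3.5, 4.
f(x) = -3x⁴ + 4x³ - 4x² + 1: f₀=-2, f₁=-9.6875, f₂=-31, f₃=-78.6875, f₄=-170, f₅=-326.6875, f₆=-575.
(h/3)·[f₀ + 4f₁ + 2f₂ + 4f₃ + 2f₄ + 4f₅ + f₆] = 0.166667·(-2639.25) = -439.875.

-439.875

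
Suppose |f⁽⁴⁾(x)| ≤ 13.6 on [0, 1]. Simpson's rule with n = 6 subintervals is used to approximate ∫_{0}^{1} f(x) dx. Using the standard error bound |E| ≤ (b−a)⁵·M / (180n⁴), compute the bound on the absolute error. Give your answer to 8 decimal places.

0.00005830

|E| ≤ (1)⁵·13.6 / (180·6⁴) = 13.6/233280 = 0.00005830.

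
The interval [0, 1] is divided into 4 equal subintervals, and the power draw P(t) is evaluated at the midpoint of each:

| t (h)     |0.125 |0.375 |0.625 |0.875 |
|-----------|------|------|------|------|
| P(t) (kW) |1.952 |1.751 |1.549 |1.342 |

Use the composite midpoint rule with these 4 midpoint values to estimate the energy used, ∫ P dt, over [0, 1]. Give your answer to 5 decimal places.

h = 0.25, n = 4.
h·[y(m₁) + y(m₂) + y(m₃) + y(m₄)] = 0.25·(6.594) = 1.64850.

1.64850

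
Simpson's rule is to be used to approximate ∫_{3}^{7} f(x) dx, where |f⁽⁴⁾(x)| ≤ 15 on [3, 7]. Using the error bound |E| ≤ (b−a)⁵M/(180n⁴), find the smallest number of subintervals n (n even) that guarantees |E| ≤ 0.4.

4

Need 15360/(180n⁴) ≤ 0.4.
n⁴ ≥ 15360/(180·0.4) = 213.333 ⇒ n ≥ 3.8218, so the smallest even n is 4. (n must be even for Simpson's rule.)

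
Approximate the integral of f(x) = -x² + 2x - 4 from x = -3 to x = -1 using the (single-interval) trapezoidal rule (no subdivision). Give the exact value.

T = (b−a)/2 · [f(-3) + f(-1)] = 1·[(-19) + (-7)] = -26.

-26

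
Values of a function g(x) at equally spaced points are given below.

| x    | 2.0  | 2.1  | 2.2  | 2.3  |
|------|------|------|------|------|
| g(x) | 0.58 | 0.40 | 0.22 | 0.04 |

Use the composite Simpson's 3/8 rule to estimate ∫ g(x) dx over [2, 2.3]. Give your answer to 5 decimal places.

h = 0.1, n = 3.
(3h/8)·[y₀ + 3y₁ + 3y₂ + y₃] = 0.0375·(2.48) = 0.09300.

0.09300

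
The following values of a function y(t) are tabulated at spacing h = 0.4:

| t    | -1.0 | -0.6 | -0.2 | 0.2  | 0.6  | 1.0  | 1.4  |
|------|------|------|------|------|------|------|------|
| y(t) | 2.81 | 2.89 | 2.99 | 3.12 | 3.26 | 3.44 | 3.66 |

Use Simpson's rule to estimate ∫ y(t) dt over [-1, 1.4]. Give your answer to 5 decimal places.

7.56933

h = 0.4, n = 6.
(h/3)·[y₀ + 4y₁ + 2y₂ + 4y₃ + 2y₄ + 4y₅ + y₆] = 0.133333·(56.77) = 7.56933.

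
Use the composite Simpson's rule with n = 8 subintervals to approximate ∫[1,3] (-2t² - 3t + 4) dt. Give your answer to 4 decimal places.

-21.3333

h = (3 − 1)/8 = 0.25.
Nodes t₀,…,t₈ = 1, 1.25, 1.5, 1.75, 2, 2.25, 2.5, 2.75, 3.
f(t) = -2t² - 3t + 4: f₀=-1, f₁=-2.875, f₂=-5, f₃=-7.375, f₄=-10, f₅=-12.875, f₆=-16, f₇=-19.375, f₈=-23.
(h/3)·[f₀ + 4f₁ + 2f₂ + 4f₃ + 2f₄ + 4f₅ + 2f₆ + 4f₇ + f₈] = 0.083333·(-256) = -21.3333.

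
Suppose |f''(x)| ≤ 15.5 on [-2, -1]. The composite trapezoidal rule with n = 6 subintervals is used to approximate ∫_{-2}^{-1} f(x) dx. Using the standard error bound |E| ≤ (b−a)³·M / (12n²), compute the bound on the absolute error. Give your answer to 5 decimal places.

0.03588

|E| ≤ (1)³·15.5 / (12·6²) = 15.5/432 = 0.03588.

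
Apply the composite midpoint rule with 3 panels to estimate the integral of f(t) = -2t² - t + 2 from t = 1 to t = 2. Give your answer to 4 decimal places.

-4.1481

h = (2 − 1)/3 = 0.333333.
Midpoints m₁,…,m₃ = 1.166667, 1.5, 1.833333.
f(m₁)=-1.888889, f(m₂)=-4, f(m₃)=-6.555556.
h·[f(m₁) + f(m₂) + f(m₃)] = 0.333333·(-12.444444) = -4.1481.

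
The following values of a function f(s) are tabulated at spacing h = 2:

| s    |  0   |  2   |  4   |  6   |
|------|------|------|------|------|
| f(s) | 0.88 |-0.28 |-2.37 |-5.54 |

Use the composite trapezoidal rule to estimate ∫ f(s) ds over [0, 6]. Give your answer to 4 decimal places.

h = 2, n = 3.
(h/2)·[y₀ + 2y₁ + 2y₂ + y₃] = 1·(-9.96) = -9.9600.

-9.9600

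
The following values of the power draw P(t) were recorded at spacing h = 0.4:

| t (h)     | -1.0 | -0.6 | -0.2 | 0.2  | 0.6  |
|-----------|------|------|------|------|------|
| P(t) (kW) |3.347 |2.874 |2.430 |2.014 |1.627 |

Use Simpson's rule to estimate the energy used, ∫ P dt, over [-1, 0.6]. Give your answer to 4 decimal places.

3.9181

h = 0.4, n = 4.
(h/3)·[y₀ + 4y₁ + 2y₂ + 4y₃ + y₄] = 0.133333·(29.386) = 3.9181.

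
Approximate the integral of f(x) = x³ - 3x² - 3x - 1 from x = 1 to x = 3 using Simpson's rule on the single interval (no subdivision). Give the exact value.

S = (b−a)/6 · [f(1) + 4f(2) + f(3)] = 0.333333·[(-6) + 4·(-11) + (-10)] = -20.

-20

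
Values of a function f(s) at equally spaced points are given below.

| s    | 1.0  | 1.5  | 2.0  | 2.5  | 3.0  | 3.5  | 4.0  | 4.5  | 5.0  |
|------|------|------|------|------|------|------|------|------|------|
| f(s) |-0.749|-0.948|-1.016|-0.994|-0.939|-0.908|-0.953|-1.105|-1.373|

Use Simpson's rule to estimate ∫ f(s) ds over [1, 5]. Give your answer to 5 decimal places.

-3.95967

h = 0.5, n = 8.
(h/3)·[y₀ + 4y₁ + 2y₂ + 4y₃ + 2y₄ + 4y₅ + 2y₆ + 4y₇ + y₈] = 0.166667·(-23.758) = -3.95967.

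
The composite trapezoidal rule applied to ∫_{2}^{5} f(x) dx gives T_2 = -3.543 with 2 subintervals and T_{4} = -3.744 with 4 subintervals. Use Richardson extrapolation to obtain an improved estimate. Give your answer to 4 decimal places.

R = (4·T_{4} − T_2) / 3 = (4·(-3.744) − (-3.543))/3 = (-11.433)/3 = -3.8110.

-3.8110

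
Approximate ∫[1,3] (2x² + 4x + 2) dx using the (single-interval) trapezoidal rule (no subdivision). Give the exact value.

T = (b−a)/2 · [f(1) + f(3)] = 1·[8 + 32] = 40.

40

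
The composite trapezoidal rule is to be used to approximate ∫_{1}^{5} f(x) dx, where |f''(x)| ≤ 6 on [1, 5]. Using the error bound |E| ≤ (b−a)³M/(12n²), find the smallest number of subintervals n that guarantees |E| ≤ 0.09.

19

Need 384/(12n²) ≤ 0.09.
n² ≥ 384/(12·0.09) = 355.556 ⇒ n ≥ 18.8562, so the smallest n is 19.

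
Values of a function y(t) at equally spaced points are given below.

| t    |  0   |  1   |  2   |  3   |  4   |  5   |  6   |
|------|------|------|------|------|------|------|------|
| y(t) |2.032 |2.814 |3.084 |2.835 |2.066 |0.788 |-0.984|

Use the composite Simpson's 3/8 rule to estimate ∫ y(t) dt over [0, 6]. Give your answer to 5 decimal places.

h = 1, n = 6.
(3h/8)·[y₀ + 3y₁ + 3y₂ + 2y₃ + 3y₄ + 3y₅ + y₆] = 0.375·(32.974) = 12.36525.

12.36525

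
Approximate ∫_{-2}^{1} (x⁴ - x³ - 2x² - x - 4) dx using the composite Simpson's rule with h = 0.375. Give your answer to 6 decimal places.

h = (1 − (-2))/8 = 0.375.
Nodes x₀,…,x₈ = -2, -1.625, -1.25, -0.875, -0.5, -0.125, 0.25, 0.625, 1.
f(x) = x⁴ - x³ - 2x² - x - 4: f₀=14, f₁=3.607666015625, f₂=-1.48046875, f₃=-3.400146484375, f₄=-3.8125, f₅=-3.904052734375, f₆=-4.38671875, f₇=-5.497802734375, f₈=-7.
(h/3)·[f₀ + 4f₁ + 2f₂ + 4f₃ + 2f₄ + 4f₅ + 2f₆ + 4f₇ + f₈] = 0.125·(-49.13671875) = -6.142090.

-6.142090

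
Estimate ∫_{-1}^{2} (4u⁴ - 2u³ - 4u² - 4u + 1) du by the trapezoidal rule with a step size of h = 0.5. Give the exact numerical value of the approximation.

6

h = (2 − (-1))/6 = 0.5.
Nodes u₀,…,u₆ = -1, -0.5, 0, 0.5, 1, 1.5, 2.
f(u) = 4u⁴ - 2u³ - 4u² - 4u + 1: f₀=7, f₁=2.5, f₂=1, f₃=-2, f₄=-5, f₅=-0.5, f₆=25.
(h/2)·[f₀ + 2f₁ + 2f₂ + 2f₃ + 2f₄ + 2f₅ + f₆] = 0.25·(24) = 6.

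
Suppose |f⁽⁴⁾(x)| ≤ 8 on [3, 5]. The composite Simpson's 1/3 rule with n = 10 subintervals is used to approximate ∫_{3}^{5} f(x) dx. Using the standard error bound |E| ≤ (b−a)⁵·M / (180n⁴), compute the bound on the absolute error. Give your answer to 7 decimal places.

0.0001422

|E| ≤ (2)⁵·8 / (180·10⁴) = 256/1800000 = 0.0001422.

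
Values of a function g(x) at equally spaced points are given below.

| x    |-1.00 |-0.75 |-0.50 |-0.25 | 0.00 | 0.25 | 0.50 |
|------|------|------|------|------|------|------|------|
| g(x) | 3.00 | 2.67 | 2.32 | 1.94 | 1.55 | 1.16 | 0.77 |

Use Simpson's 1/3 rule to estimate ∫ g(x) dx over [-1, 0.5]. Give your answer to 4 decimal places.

2.8825

h = 0.25, n = 6.
(h/3)·[y₀ + 4y₁ + 2y₂ + 4y₃ + 2y₄ + 4y₅ + y₆] = 0.083333·(34.59) = 2.8825.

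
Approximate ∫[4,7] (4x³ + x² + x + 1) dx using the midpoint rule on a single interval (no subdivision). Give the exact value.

2106.75

M = (b−a)·f(5.5) = 3·(702.25) = 2106.75.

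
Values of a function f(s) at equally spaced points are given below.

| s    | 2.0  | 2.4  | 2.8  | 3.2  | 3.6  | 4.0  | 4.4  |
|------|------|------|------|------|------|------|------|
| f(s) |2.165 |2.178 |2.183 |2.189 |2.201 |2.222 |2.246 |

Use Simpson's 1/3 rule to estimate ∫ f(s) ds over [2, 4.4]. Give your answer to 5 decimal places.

5.27133

h = 0.4, n = 6.
(h/3)·[y₀ + 4y₁ + 2y₂ + 4y₃ + 2y₄ + 4y₅ + y₆] = 0.133333·(39.535) = 5.27133.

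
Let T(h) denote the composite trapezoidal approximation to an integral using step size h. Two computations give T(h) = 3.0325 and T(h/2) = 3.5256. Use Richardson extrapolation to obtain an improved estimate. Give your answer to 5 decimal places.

R = (4·T(h/2) − T(h)) / 3 = (4·3.5256 − 3.0325)/3 = (11.0699)/3 = 3.68997.

3.68997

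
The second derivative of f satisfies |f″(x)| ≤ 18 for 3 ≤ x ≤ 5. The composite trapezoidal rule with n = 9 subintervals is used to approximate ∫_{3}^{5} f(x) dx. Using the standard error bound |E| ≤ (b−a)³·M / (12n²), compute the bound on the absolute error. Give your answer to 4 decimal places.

0.1481

|E| ≤ (2)³·18 / (12·9²) = 144/972 = 0.1481.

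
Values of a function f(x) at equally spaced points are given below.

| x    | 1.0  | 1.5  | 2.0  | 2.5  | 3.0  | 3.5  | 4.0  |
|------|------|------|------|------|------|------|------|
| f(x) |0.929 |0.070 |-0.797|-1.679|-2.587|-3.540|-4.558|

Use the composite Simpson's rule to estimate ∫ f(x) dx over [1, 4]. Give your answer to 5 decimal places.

h = 0.5, n = 6.
(h/3)·[y₀ + 4y₁ + 2y₂ + 4y₃ + 2y₄ + 4y₅ + y₆] = 0.166667·(-30.993) = -5.16550.

-5.16550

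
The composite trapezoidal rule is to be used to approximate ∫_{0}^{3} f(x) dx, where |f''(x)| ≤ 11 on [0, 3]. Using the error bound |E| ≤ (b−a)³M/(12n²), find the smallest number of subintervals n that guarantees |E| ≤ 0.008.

Need 297/(12n²) ≤ 0.008.
n² ≥ 297/(12·0.008) = 3093.75 ⇒ n ≥ 55.6215, so the smallest n is 56.

56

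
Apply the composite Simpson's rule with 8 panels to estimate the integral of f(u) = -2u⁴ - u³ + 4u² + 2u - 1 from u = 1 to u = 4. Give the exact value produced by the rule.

-376.9658203125

h = (4 − 1)/8 = 0.375.
Nodes u₀,…,u₈ = 1, 1.375, 1.75, 2.125, 2.5, 2.875, 3.25, 3.625, 4.
f(u) = -2u⁴ - u³ + 4u² + 2u - 1: f₀=2, f₁=-0.43603515625, f₂=-9.3671875, f₃=-29.06494140625, f₄=-64.75, f₅=-122.59228515625, f₆=-209.7109375, f₇=-334.17431640625, f₈=-505.
(h/3)·[f₀ + 4f₁ + 2f₂ + 4f₃ + 2f₄ + 4f₅ + 2f₆ + 4f₇ + f₈] = 0.125·(-3015.7265625) = -376.9658203125.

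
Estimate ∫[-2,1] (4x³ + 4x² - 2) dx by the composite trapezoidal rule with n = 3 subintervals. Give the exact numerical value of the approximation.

-10

h = (1 − (-2))/3 = 1.
Nodes x₀,…,x₃ = -2, -1, 0, 1.
f(x) = 4x³ + 4x² - 2: f₀=-18, f₁=-2, f₂=-2, f₃=6.
(h/2)·[f₀ + 2f₁ + 2f₂ + f₃] = 0.5·(-20) = -10.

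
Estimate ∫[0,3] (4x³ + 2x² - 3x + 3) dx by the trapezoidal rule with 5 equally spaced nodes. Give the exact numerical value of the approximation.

h = (3 − 0)/4 = 0.75.
Nodes x₀,…,x₄ = 0, 0.75, 1.5, 2.25, 3.
f(x) = 4x³ + 2x² - 3x + 3: f₀=3, f₁=3.5625, f₂=16.5, f₃=51.9375, f₄=120.
(h/2)·[f₀ + 2f₁ + 2f₂ + 2f₃ + f₄] = 0.375·(267) = 100.125.

100.125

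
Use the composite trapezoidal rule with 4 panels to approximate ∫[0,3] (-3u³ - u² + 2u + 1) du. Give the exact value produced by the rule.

-61.828125

h = (3 − 0)/4 = 0.75.
Nodes u₀,…,u₄ = 0, 0.75, 1.5, 2.25, 3.
f(u) = -3u³ - u² + 2u + 1: f₀=1, f₁=0.671875, f₂=-8.375, f₃=-33.734375, f₄=-83.
(h/2)·[f₀ + 2f₁ + 2f₂ + 2f₃ + f₄] = 0.375·(-164.875) = -61.828125.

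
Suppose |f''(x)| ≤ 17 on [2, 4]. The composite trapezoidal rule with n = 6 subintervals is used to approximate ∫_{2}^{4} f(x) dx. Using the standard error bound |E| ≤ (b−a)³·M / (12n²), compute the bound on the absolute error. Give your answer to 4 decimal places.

0.3148

|E| ≤ (2)³·17 / (12·6²) = 136/432 = 0.3148.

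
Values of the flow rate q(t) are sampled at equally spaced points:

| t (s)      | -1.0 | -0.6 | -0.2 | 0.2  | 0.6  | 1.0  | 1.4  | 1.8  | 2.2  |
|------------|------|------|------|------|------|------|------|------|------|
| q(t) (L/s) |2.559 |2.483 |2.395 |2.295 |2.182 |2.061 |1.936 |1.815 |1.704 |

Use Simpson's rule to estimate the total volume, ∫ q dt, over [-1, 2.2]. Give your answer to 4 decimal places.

h = 0.4, n = 8.
(h/3)·[y₀ + 4y₁ + 2y₂ + 4y₃ + 2y₄ + 4y₅ + 2y₆ + 4y₇ + y₈] = 0.133333·(51.905) = 6.9207.

6.9207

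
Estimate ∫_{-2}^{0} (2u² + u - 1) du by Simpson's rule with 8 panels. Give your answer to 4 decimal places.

h = (0 − (-2))/8 = 0.25.
Nodes u₀,…,u₈ = -2, -1.75, -1.5, -1.25, -1, -0.75, -0.5, -0.25, 0.
f(u) = 2u² + u - 1: f₀=5, f₁=3.375, f₂=2, f₃=0.875, f₄=0, f₅=-0.625, f₆=-1, f₇=-1.125, f₈=-1.
(h/3)·[f₀ + 4f₁ + 2f₂ + 4f₃ + 2f₄ + 4f₅ + 2f₆ + 4f₇ + f₈] = 0.083333·(16) = 1.3333.

1.3333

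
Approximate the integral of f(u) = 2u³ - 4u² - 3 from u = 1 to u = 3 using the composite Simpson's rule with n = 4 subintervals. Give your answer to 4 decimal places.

h = (3 − 1)/4 = 0.5.
Nodes u₀,…,u₄ = 1, 1.5, 2, 2.5, 3.
f(u) = 2u³ - 4u² - 3: f₀=-5, f₁=-5.25, f₂=-3, f₃=3.25, f₄=15.
(h/3)·[f₀ + 4f₁ + 2f₂ + 4f₃ + f₄] = 0.166667·(-4) = -0.6667.

-0.6667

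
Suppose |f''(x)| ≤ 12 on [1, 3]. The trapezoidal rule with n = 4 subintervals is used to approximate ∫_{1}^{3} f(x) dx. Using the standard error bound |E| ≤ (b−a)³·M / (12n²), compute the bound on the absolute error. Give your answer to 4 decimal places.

0.5000

|E| ≤ (2)³·12 / (12·4²) = 96/192 = 0.5000.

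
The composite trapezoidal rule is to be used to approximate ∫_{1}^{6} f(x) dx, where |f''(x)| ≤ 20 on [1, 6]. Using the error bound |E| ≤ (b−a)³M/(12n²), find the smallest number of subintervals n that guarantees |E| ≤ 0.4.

Need 2500/(12n²) ≤ 0.4.
n² ≥ 2500/(12·0.4) = 520.833 ⇒ n ≥ 22.8218, so the smallest n is 23.

23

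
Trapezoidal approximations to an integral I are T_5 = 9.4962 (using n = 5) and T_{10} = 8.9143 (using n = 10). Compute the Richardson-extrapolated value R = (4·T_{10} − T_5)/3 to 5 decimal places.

8.72033

R = (4·T_{10} − T_5) / 3 = (4·8.9143 − 9.4962)/3 = (26.1610)/3 = 8.72033.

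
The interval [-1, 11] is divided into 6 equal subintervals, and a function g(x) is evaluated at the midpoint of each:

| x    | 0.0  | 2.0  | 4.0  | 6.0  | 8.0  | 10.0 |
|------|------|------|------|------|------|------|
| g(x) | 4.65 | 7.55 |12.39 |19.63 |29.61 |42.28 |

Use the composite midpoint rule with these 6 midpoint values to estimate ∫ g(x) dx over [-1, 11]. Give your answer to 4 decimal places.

h = 2, n = 6.
h·[y(m₁) + y(m₂) + y(m₃) + y(m₄) + y(m₅) + y(m₆)] = 2·(116.11) = 232.2200.

232.2200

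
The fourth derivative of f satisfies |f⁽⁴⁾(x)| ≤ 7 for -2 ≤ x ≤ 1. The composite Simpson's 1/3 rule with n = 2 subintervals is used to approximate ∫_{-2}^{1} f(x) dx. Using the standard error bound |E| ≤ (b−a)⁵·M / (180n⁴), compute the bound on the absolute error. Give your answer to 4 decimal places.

|E| ≤ (3)⁵·7 / (180·2⁴) = 1701/2880 = 0.5906.

0.5906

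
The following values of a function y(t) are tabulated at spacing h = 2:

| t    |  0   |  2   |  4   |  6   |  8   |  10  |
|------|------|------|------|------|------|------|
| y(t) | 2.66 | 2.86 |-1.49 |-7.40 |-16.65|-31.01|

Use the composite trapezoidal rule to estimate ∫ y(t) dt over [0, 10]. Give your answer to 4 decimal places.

h = 2, n = 5.
(h/2)·[y₀ + 2y₁ + 2y₂ + 2y₃ + 2y₄ + y₅] = 1·(-73.71) = -73.7100.

-73.7100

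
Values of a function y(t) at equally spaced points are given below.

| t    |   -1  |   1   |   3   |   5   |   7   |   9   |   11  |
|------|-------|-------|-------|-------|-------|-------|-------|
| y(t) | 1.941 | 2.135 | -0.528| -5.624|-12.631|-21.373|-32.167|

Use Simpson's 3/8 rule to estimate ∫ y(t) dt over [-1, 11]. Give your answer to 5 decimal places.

h = 2, n = 6.
(3h/8)·[y₀ + 3y₁ + 3y₂ + 2y₃ + 3y₄ + 3y₅ + y₆] = 0.75·(-138.665) = -103.99875.

-103.99875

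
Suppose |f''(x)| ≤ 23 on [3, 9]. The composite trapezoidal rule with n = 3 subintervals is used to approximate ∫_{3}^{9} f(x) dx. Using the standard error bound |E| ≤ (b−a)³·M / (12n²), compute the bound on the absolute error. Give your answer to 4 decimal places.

|E| ≤ (6)³·23 / (12·3²) = 4968/108 = 46.0000.

46.0000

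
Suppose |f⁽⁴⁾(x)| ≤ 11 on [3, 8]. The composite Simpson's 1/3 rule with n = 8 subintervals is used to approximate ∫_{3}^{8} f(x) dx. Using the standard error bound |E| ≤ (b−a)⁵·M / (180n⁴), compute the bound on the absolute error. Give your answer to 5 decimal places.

0.04662

|E| ≤ (5)⁵·11 / (180·8⁴) = 34375/737280 = 0.04662.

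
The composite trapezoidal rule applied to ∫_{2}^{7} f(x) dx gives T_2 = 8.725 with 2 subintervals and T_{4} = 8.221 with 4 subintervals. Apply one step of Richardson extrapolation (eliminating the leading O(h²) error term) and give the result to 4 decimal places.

R = (4·T_{4} − T_2) / 3 = (4·8.221 − 8.725)/3 = (24.159)/3 = 8.0530.

8.0530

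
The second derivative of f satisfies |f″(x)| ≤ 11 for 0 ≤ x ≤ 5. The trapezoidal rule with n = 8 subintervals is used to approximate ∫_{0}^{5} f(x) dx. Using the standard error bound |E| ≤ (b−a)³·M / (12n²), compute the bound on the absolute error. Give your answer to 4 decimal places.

1.7904

|E| ≤ (5)³·11 / (12·8²) = 1375/768 = 1.7904.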